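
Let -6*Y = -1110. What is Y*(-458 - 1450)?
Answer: -352980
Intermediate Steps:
Y = 185 (Y = -⅙*(-1110) = 185)
Y*(-458 - 1450) = 185*(-458 - 1450) = 185*(-1908) = -352980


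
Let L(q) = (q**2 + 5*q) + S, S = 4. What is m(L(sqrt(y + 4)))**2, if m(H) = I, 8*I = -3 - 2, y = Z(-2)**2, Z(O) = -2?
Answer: 25/64 ≈ 0.39063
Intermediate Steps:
y = 4 (y = (-2)**2 = 4)
I = -5/8 (I = (-3 - 2)/8 = (1/8)*(-5) = -5/8 ≈ -0.62500)
L(q) = 4 + q**2 + 5*q (L(q) = (q**2 + 5*q) + 4 = 4 + q**2 + 5*q)
m(H) = -5/8
m(L(sqrt(y + 4)))**2 = (-5/8)**2 = 25/64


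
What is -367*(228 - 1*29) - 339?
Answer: -73372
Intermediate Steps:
-367*(228 - 1*29) - 339 = -367*(228 - 29) - 339 = -367*199 - 339 = -73033 - 339 = -73372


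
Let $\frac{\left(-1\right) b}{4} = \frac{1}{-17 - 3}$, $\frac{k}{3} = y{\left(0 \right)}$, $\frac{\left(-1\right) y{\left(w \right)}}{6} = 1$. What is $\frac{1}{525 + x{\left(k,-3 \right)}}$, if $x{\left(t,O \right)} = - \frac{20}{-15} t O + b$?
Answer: $\frac{5}{2986} \approx 0.0016745$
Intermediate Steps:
$y{\left(w \right)} = -6$ ($y{\left(w \right)} = \left(-6\right) 1 = -6$)
$k = -18$ ($k = 3 \left(-6\right) = -18$)
$b = \frac{1}{5}$ ($b = - \frac{4}{-17 - 3} = - \frac{4}{-20} = \left(-4\right) \left(- \frac{1}{20}\right) = \frac{1}{5} \approx 0.2$)
$x{\left(t,O \right)} = \frac{1}{5} + \frac{4 O t}{3}$ ($x{\left(t,O \right)} = - \frac{20}{-15} t O + \frac{1}{5} = \left(-20\right) \left(- \frac{1}{15}\right) t O + \frac{1}{5} = \frac{4 t}{3} O + \frac{1}{5} = \frac{4 O t}{3} + \frac{1}{5} = \frac{1}{5} + \frac{4 O t}{3}$)
$\frac{1}{525 + x{\left(k,-3 \right)}} = \frac{1}{525 + \left(\frac{1}{5} + \frac{4}{3} \left(-3\right) \left(-18\right)\right)} = \frac{1}{525 + \left(\frac{1}{5} + 72\right)} = \frac{1}{525 + \frac{361}{5}} = \frac{1}{\frac{2986}{5}} = \frac{5}{2986}$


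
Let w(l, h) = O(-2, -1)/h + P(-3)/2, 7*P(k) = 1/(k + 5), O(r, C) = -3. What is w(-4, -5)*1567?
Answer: 139463/140 ≈ 996.16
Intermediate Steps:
P(k) = 1/(7*(5 + k)) (P(k) = 1/(7*(k + 5)) = 1/(7*(5 + k)))
w(l, h) = 1/28 - 3/h (w(l, h) = -3/h + (1/(7*(5 - 3)))/2 = -3/h + ((⅐)/2)*(½) = -3/h + ((⅐)*(½))*(½) = -3/h + (1/14)*(½) = -3/h + 1/28 = 1/28 - 3/h)
w(-4, -5)*1567 = ((1/28)*(-84 - 5)/(-5))*1567 = ((1/28)*(-⅕)*(-89))*1567 = (89/140)*1567 = 139463/140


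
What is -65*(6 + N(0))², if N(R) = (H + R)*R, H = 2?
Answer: -2340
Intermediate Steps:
N(R) = R*(2 + R) (N(R) = (2 + R)*R = R*(2 + R))
-65*(6 + N(0))² = -65*(6 + 0*(2 + 0))² = -65*(6 + 0*2)² = -65*(6 + 0)² = -65*6² = -65*36 = -2340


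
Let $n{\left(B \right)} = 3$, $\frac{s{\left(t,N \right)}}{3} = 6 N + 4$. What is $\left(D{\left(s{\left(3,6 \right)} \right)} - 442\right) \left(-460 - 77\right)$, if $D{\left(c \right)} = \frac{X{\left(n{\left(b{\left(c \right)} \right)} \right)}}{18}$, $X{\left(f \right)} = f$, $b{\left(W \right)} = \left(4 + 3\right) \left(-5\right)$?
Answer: $\frac{474529}{2} \approx 2.3726 \cdot 10^{5}$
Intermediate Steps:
$b{\left(W \right)} = -35$ ($b{\left(W \right)} = 7 \left(-5\right) = -35$)
$s{\left(t,N \right)} = 12 + 18 N$ ($s{\left(t,N \right)} = 3 \left(6 N + 4\right) = 3 \left(4 + 6 N\right) = 12 + 18 N$)
$D{\left(c \right)} = \frac{1}{6}$ ($D{\left(c \right)} = \frac{3}{18} = 3 \cdot \frac{1}{18} = \frac{1}{6}$)
$\left(D{\left(s{\left(3,6 \right)} \right)} - 442\right) \left(-460 - 77\right) = \left(\frac{1}{6} - 442\right) \left(-460 - 77\right) = \left(- \frac{2651}{6}\right) \left(-537\right) = \frac{474529}{2}$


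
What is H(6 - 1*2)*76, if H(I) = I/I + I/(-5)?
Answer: 76/5 ≈ 15.200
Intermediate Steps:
H(I) = 1 - I/5 (H(I) = 1 + I*(-⅕) = 1 - I/5)
H(6 - 1*2)*76 = (1 - (6 - 1*2)/5)*76 = (1 - (6 - 2)/5)*76 = (1 - ⅕*4)*76 = (1 - ⅘)*76 = (⅕)*76 = 76/5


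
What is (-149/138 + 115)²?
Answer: 247149841/19044 ≈ 12978.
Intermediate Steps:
(-149/138 + 115)² = (15721/138)² = 247149841/19044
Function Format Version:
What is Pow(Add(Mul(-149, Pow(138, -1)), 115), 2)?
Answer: Rational(247149841, 19044) ≈ 12978.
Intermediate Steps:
Pow(Add(Mul(-149, Pow(138, -1)), 115), 2) = Pow(Add(Mul(-149, Rational(1, 138)), 115), 2) = Pow(Add(Rational(-149, 138), 115), 2) = Pow(Rational(15721, 138), 2) = Rational(247149841, 19044)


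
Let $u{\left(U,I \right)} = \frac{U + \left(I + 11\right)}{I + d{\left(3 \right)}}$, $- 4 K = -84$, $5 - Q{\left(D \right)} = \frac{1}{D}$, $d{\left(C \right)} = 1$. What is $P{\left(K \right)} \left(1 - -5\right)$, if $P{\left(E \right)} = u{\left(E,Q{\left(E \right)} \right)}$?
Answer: $\frac{4656}{125} \approx 37.248$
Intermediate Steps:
$Q{\left(D \right)} = 5 - \frac{1}{D}$
$K = 21$ ($K = \left(- \frac{1}{4}\right) \left(-84\right) = 21$)
$u{\left(U,I \right)} = \frac{11 + I + U}{1 + I}$ ($u{\left(U,I \right)} = \frac{U + \left(I + 11\right)}{I + 1} = \frac{U + \left(11 + I\right)}{1 + I} = \frac{11 + I + U}{1 + I}$)
$P{\left(E \right)} = \frac{16 + E - \frac{1}{E}}{6 - \frac{1}{E}}$ ($P{\left(E \right)} = \frac{11 + \left(5 - \frac{1}{E}\right) + E}{1 + \left(5 - \frac{1}{E}\right)} = \frac{16 + E - \frac{1}{E}}{6 - \frac{1}{E}}$)
$P{\left(K \right)} \left(1 - -5\right) = \frac{-1 + 21^{2} + 16 \cdot 21}{-1 + 6 \cdot 21} \left(1 - -5\right) = \frac{-1 + 441 + 336}{-1 + 126} \left(1 + 5\right) = \frac{1}{125} \cdot 776 \cdot 6 = \frac{776}{125} \cdot 6 = \frac{4656}{125}$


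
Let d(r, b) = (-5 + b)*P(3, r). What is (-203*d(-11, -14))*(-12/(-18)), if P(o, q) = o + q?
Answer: -61712/3 ≈ -20571.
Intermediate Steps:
d(r, b) = (-5 + b)*(3 + r)
(-203*d(-11, -14))*(-12/(-18)) = (-203*(-5 - 14)*(3 - 11))*(-12/(-18)) = (-(-3857)*(-8))*(-12*(-1/18)) = -203*152*(⅔) = -30856*⅔ = -61712/3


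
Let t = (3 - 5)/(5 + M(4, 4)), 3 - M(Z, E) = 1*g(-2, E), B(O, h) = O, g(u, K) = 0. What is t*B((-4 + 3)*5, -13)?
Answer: 5/4 ≈ 1.2500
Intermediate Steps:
M(Z, E) = 3 (M(Z, E) = 3 - 0 = 3 - 1*0 = 3 + 0 = 3)
t = -¼ (t = (3 - 5)/(5 + 3) = -2/8 = -2*⅛ = -¼ ≈ -0.25000)
t*B((-4 + 3)*5, -13) = -(-4 + 3)*5/4 = -(-1)*5/4 = -¼*(-5) = 5/4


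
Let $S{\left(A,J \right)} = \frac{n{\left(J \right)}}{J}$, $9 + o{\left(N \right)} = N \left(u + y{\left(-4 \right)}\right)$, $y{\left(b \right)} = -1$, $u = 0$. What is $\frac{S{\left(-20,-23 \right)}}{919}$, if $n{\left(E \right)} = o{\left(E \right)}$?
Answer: $- \frac{14}{21137} \approx -0.00066235$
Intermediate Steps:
$o{\left(N \right)} = -9 - N$ ($o{\left(N \right)} = -9 + N \left(0 - 1\right) = -9 + N \left(-1\right) = -9 - N$)
$n{\left(E \right)} = -9 - E$
$S{\left(A,J \right)} = \frac{-9 - J}{J}$
$\frac{S{\left(-20,-23 \right)}}{919} = \frac{\frac{1}{-23} \left(-9 - -23\right)}{919} = - \frac{-9 + 23}{23} \cdot \frac{1}{919} = \left(- \frac{1}{23}\right) 14 \cdot \frac{1}{919} = \left(- \frac{14}{23}\right) \frac{1}{919} = - \frac{14}{21137}$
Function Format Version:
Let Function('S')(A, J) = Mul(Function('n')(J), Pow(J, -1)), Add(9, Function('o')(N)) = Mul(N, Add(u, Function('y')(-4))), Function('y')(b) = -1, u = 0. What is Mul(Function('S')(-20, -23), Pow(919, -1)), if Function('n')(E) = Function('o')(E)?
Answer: Rational(-14, 21137) ≈ -0.00066235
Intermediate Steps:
Function('o')(N) = Add(-9, Mul(-1, N)) (Function('o')(N) = Add(-9, Mul(N, Add(0, -1))) = Add(-9, Mul(N, -1)) = Add(-9, Mul(-1, N)))
Function('n')(E) = Add(-9, Mul(-1, E))
Function('S')(A, J) = Mul(Pow(J, -1), Add(-9, Mul(-1, J))) (Function('S')(A, J) = Mul(Add(-9, Mul(-1, J)), Pow(J, -1)) = Mul(Pow(J, -1), Add(-9, Mul(-1, J))))
Mul(Function('S')(-20, -23), Pow(919, -1)) = Mul(Mul(Pow(-23, -1), Add(-9, Mul(-1, -23))), Pow(919, -1)) = Mul(Mul(Rational(-1, 23), Add(-9, 23)), Rational(1, 919)) = Mul(Mul(Rational(-1, 23), 14), Rational(1, 919)) = Mul(Rational(-14, 23), Rational(1, 919)) = Rational(-14, 21137)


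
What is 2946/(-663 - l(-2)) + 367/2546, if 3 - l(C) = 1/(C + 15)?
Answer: -94329589/22040722 ≈ -4.2798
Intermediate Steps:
l(C) = 3 - 1/(15 + C) (l(C) = 3 - 1/(C + 15) = 3 - 1/(15 + C))
2946/(-663 - l(-2)) + 367/2546 = 2946/(-663 - (44 + 3*(-2))/(15 - 2)) + 367/2546 = 2946/(-663 - (44 - 6)/13) + 367*(1/2546) = 2946/(-663 - 38/13) + 367/2546 = 2946/(-8657/13) + 367/2546 = 2946*(-13/8657) + 367/2546 = -38298/8657 + 367/2546 = -94329589/22040722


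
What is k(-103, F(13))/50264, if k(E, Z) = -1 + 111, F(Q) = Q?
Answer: 55/25132 ≈ 0.0021884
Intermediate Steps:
k(E, Z) = 110
k(-103, F(13))/50264 = 110/50264 = 110*(1/50264) = 55/25132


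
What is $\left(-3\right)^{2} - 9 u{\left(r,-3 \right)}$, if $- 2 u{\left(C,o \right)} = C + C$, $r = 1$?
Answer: $18$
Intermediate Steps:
$u{\left(C,o \right)} = - C$ ($u{\left(C,o \right)} = - \frac{C + C}{2} = - \frac{2 C}{2} = - C$)
$\left(-3\right)^{2} - 9 u{\left(r,-3 \right)} = \left(-3\right)^{2} - 9 \left(\left(-1\right) 1\right) = 9 - -9 = 9 + 9 = 18$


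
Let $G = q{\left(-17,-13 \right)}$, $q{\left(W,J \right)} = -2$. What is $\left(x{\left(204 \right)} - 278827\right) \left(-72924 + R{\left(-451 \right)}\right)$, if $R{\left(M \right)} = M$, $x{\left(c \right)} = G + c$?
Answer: $20444109375$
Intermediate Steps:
$G = -2$
$x{\left(c \right)} = -2 + c$
$\left(x{\left(204 \right)} - 278827\right) \left(-72924 + R{\left(-451 \right)}\right) = \left(\left(-2 + 204\right) - 278827\right) \left(-72924 - 451\right) = \left(202 - 278827\right) \left(-73375\right) = \left(-278625\right) \left(-73375\right) = 20444109375$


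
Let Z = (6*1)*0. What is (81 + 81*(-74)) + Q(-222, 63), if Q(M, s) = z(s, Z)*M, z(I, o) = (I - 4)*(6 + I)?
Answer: -909675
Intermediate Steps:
Z = 0 (Z = 6*0 = 0)
z(I, o) = (-4 + I)*(6 + I)
Q(M, s) = M*(-24 + s² + 2*s) (Q(M, s) = (-24 + s² + 2*s)*M = M*(-24 + s² + 2*s))
(81 + 81*(-74)) + Q(-222, 63) = (81 + 81*(-74)) - 222*(-24 + 63² + 2*63) = (81 - 5994) - 222*(-24 + 3969 + 126) = -5913 - 222*4071 = -5913 - 903762 = -909675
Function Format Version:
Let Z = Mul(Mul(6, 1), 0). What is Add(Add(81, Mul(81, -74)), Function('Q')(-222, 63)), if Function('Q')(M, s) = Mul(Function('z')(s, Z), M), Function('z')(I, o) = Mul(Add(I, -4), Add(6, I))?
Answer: -909675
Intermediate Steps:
Z = 0 (Z = Mul(6, 0) = 0)
Function('z')(I, o) = Mul(Add(-4, I), Add(6, I))
Function('Q')(M, s) = Mul(M, Add(-24, Pow(s, 2), Mul(2, s))) (Function('Q')(M, s) = Mul(Add(-24, Pow(s, 2), Mul(2, s)), M) = Mul(M, Add(-24, Pow(s, 2), Mul(2, s))))
Add(Add(81, Mul(81, -74)), Function('Q')(-222, 63)) = Add(Add(81, Mul(81, -74)), Mul(-222, Add(-24, Pow(63, 2), Mul(2, 63)))) = Add(Add(81, -5994), Mul(-222, Add(-24, 3969, 126))) = Add(-5913, Mul(-222, 4071)) = Add(-5913, -903762) = -909675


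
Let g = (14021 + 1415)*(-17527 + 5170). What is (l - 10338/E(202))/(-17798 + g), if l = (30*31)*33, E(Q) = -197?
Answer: -3028134/18789904325 ≈ -0.00016116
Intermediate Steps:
l = 30690 (l = 930*33 = 30690)
g = -190742652 (g = 15436*(-12357) = -190742652)
(l - 10338/E(202))/(-17798 + g) = (30690 - 10338/(-197))/(-17798 - 190742652) = (30690 - 10338*(-1/197))/(-190760450) = (30690 + 10338/197)*(-1/190760450) = (6056268/197)*(-1/190760450) = -3028134/18789904325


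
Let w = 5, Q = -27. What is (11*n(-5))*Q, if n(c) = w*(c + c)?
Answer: 14850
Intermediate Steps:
n(c) = 10*c (n(c) = 5*(c + c) = 5*(2*c) = 10*c)
(11*n(-5))*Q = (11*(10*(-5)))*(-27) = (11*(-50))*(-27) = -550*(-27) = 14850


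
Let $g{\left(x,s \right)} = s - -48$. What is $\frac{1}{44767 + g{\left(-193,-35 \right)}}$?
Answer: $\frac{1}{44780} \approx 2.2331 \cdot 10^{-5}$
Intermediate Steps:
$g{\left(x,s \right)} = 48 + s$ ($g{\left(x,s \right)} = s + 48 = 48 + s$)
$\frac{1}{44767 + g{\left(-193,-35 \right)}} = \frac{1}{44767 + \left(48 - 35\right)} = \frac{1}{44767 + 13} = \frac{1}{44780}$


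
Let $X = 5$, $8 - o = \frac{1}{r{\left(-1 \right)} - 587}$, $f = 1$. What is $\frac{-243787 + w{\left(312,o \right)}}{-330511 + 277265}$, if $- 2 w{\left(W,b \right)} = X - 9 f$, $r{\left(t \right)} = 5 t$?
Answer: $\frac{243785}{53246} \approx 4.5785$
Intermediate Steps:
$o = \frac{4737}{592}$ ($o = 8 - \frac{1}{5 \left(-1\right) - 587} = 8 - \frac{1}{-5 - 587} = 8 - \frac{1}{-592} = 8 - - \frac{1}{592} = 8 + \frac{1}{592} = \frac{4737}{592} \approx 8.0017$)
$w{\left(W,b \right)} = 2$ ($w{\left(W,b \right)} = - \frac{5 - 9}{2} = \left(- \frac{1}{2}\right) \left(-4\right) = 2$)
$\frac{-243787 + w{\left(312,o \right)}}{-330511 + 277265} = \frac{-243787 + 2}{-330511 + 277265} = - \frac{243785}{-53246} = \left(-243785\right) \left(- \frac{1}{53246}\right) = \frac{243785}{53246}$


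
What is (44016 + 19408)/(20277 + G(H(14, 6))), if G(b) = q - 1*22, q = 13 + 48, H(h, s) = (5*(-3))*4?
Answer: 15856/5079 ≈ 3.1219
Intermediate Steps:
H(h, s) = -60 (H(h, s) = -15*4 = -60)
q = 61
G(b) = 39 (G(b) = 61 - 1*22 = 61 - 22 = 39)
(44016 + 19408)/(20277 + G(H(14, 6))) = (44016 + 19408)/(20277 + 39) = 63424/20316 = 63424*(1/20316) = 15856/5079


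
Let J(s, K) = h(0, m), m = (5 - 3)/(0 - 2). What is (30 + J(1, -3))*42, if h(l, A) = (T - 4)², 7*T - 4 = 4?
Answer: 11220/7 ≈ 1602.9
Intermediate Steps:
T = 8/7 (T = 4/7 + (⅐)*4 = 4/7 + 4/7 = 8/7 ≈ 1.1429)
m = -1 (m = 2/(-2) = 2*(-½) = -1)
h(l, A) = 400/49 (h(l, A) = (8/7 - 4)² = (-20/7)² = 400/49)
J(s, K) = 400/49
(30 + J(1, -3))*42 = (30 + 400/49)*42 = (1870/49)*42 = 11220/7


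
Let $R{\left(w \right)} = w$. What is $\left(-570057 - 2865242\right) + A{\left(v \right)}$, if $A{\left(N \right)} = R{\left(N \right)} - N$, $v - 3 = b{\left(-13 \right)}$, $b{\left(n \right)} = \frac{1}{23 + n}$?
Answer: $-3435299$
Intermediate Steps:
$v = \frac{31}{10}$ ($v = 3 + \frac{1}{23 - 13} = 3 + \frac{1}{10} = \frac{31}{10} \approx 3.1$)
$A{\left(N \right)} = 0$ ($A{\left(N \right)} = N - N = 0$)
$\left(-570057 - 2865242\right) + A{\left(v \right)} = \left(-570057 - 2865242\right) + 0 = -3435299 + 0 = -3435299$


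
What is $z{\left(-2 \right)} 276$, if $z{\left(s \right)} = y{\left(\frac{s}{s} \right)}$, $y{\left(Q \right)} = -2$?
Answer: $-552$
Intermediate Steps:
$z{\left(s \right)} = -2$
$z{\left(-2 \right)} 276 = \left(-2\right) 276 = -552$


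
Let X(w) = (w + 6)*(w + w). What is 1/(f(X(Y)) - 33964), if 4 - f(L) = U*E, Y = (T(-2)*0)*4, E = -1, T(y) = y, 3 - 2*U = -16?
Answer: -2/67901 ≈ -2.9455e-5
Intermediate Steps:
U = 19/2 (U = 3/2 - ½*(-16) = 3/2 + 8 = 19/2 ≈ 9.5000)
Y = 0 (Y = -2*0*4 = 0*4 = 0)
X(w) = 2*w*(6 + w) (X(w) = (6 + w)*(2*w) = 2*w*(6 + w))
f(L) = 27/2 (f(L) = 4 - 19*(-1)/2 = 4 - 1*(-19/2) = 4 + 19/2 = 27/2)
1/(f(X(Y)) - 33964) = 1/(27/2 - 33964) = 1/(-67901/2) = -2/67901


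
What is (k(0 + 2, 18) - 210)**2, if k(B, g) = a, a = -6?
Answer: 46656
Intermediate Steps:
k(B, g) = -6
(k(0 + 2, 18) - 210)**2 = (-6 - 210)**2 = (-216)**2 = 46656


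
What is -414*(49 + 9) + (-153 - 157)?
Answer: -24322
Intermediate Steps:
-414*(49 + 9) + (-153 - 157) = -414*58 - 310 = -24012 - 310 = -24322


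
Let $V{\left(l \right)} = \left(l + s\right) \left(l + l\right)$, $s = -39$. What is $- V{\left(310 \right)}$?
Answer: $-168020$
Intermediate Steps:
$V{\left(l \right)} = 2 l \left(-39 + l\right)$ ($V{\left(l \right)} = \left(l - 39\right) \left(l + l\right) = \left(-39 + l\right) 2 l = 2 l \left(-39 + l\right)$)
$- V{\left(310 \right)} = - 2 \cdot 310 \left(-39 + 310\right) = - 2 \cdot 310 \cdot 271 = \left(-1\right) 168020 = -168020$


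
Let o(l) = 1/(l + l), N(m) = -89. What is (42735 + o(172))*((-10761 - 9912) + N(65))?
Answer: -152609430421/172 ≈ -8.8726e+8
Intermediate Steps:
o(l) = 1/(2*l)
(42735 + o(172))*((-10761 - 9912) + N(65)) = (42735 + (1/2)/172)*((-10761 - 9912) - 89) = (42735 + (1/2)*(1/172))*(-20673 - 89) = (42735 + 1/344)*(-20762) = (14700841/344)*(-20762) = -152609430421/172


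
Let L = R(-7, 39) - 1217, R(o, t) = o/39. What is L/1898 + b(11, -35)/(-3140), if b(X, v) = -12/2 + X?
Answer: -14942591/23242908 ≈ -0.64289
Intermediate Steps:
R(o, t) = o/39 (R(o, t) = o*(1/39) = o/39)
b(X, v) = -6 + X (b(X, v) = -12/2 + X = -4*3/2 + X = -6 + X)
L = -47470/39 (L = (1/39)*(-7) - 1217 = -7/39 - 1217 = -47470/39 ≈ -1217.2)
L/1898 + b(11, -35)/(-3140) = -47470/39/1898 + (-6 + 11)/(-3140) = -47470/39*1/1898 + 5*(-1/3140) = -23735/37011 - 1/628 = -14942591/23242908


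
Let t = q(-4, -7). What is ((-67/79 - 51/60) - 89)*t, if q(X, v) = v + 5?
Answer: 143303/790 ≈ 181.40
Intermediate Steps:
q(X, v) = 5 + v
t = -2 (t = 5 - 7 = -2)
((-67/79 - 51/60) - 89)*t = ((-67/79 - 51/60) - 89)*(-2) = ((-67*1/79 - 51*1/60) - 89)*(-2) = ((-67/79 - 17/20) - 89)*(-2) = (-2683/1580 - 89)*(-2) = -143303/1580*(-2) = 143303/790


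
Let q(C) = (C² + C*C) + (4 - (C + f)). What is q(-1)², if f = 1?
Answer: 36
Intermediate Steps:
q(C) = 3 - C + 2*C² (q(C) = (C² + C*C) + (4 - (C + 1)) = (C² + C²) + (4 - (1 + C)) = 2*C² + (4 + (-1 - C)) = 2*C² + (3 - C) = 3 - C + 2*C²)
q(-1)² = (3 - 1*(-1) + 2*(-1)²)² = (3 + 1 + 2*1)² = (3 + 1 + 2)² = 6² = 36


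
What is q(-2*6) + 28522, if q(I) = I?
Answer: 28510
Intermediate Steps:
q(-2*6) + 28522 = -2*6 + 28522 = -12 + 28522 = 28510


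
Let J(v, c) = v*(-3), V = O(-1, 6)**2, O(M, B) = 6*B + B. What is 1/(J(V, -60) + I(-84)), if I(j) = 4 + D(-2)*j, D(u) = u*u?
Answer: -1/5624 ≈ -0.00017781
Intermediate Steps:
O(M, B) = 7*B
V = 1764 (V = (7*6)**2 = 42**2 = 1764)
J(v, c) = -3*v
D(u) = u**2
I(j) = 4 + 4*j (I(j) = 4 + (-2)**2*j = 4 + 4*j)
1/(J(V, -60) + I(-84)) = 1/(-3*1764 + (4 + 4*(-84))) = 1/(-5292 + (4 - 336)) = 1/(-5292 - 332) = 1/(-5624) = -1/5624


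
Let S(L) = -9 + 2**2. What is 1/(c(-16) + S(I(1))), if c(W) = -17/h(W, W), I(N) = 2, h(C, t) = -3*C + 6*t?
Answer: -48/223 ≈ -0.21525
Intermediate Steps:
c(W) = -17/(3*W) (c(W) = -17/(-3*W + 6*W) = -17*1/(3*W) = -17/(3*W))
S(L) = -5 (S(L) = -9 + 4 = -5)
1/(c(-16) + S(I(1))) = 1/(-17/3/(-16) - 5) = 1/(-17/3*(-1/16) - 5) = 1/(17/48 - 5) = 1/(-223/48) = -48/223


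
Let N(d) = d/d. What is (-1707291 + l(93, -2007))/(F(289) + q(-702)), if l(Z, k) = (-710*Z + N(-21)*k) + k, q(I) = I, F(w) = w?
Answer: 253905/59 ≈ 4303.5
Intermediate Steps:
N(d) = 1
l(Z, k) = -710*Z + 2*k (l(Z, k) = (-710*Z + 1*k) + k = (-710*Z + k) + k = (k - 710*Z) + k = -710*Z + 2*k)
(-1707291 + l(93, -2007))/(F(289) + q(-702)) = (-1707291 + (-710*93 + 2*(-2007)))/(289 - 702) = (-1707291 + (-66030 - 4014))/(-413) = (-1707291 - 70044)*(-1/413) = -1777335*(-1/413) = 253905/59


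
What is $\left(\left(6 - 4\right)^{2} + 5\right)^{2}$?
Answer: $81$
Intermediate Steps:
$\left(\left(6 - 4\right)^{2} + 5\right)^{2} = \left(2^{2} + 5\right)^{2} = \left(4 + 5\right)^{2} = 9^{2} = 81$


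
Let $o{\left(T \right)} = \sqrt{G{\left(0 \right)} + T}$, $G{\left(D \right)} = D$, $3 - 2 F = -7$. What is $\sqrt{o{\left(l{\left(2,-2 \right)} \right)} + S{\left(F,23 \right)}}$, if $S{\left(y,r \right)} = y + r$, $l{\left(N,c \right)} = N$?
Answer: $\sqrt{28 + \sqrt{2}} \approx 5.4235$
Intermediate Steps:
$F = 5$ ($F = \frac{3}{2} - - \frac{7}{2} = \frac{3}{2} + \frac{7}{2} = 5$)
$S{\left(y,r \right)} = r + y$
$o{\left(T \right)} = \sqrt{T}$ ($o{\left(T \right)} = \sqrt{0 + T} = \sqrt{T}$)
$\sqrt{o{\left(l{\left(2,-2 \right)} \right)} + S{\left(F,23 \right)}} = \sqrt{\sqrt{2} + \left(23 + 5\right)} = \sqrt{\sqrt{2} + 28} = \sqrt{28 + \sqrt{2}}$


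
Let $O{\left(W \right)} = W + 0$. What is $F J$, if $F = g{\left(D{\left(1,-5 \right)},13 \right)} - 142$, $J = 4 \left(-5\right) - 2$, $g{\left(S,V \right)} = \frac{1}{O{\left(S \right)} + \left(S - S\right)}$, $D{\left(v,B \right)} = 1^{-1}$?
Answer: $3102$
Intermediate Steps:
$O{\left(W \right)} = W$
$D{\left(v,B \right)} = 1$
$g{\left(S,V \right)} = \frac{1}{S}$ ($g{\left(S,V \right)} = \frac{1}{S + \left(S - S\right)} = \frac{1}{S + 0} = \frac{1}{S}$)
$J = -22$ ($J = -20 - 2 = -22$)
$F = -141$ ($F = 1^{-1} - 142 = 1 - 142 = -141$)
$F J = \left(-141\right) \left(-22\right) = 3102$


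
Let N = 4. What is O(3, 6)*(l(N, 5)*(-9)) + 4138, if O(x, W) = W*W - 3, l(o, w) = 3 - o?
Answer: 4435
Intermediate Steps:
O(x, W) = -3 + W² (O(x, W) = W² - 3 = -3 + W²)
O(3, 6)*(l(N, 5)*(-9)) + 4138 = (-3 + 6²)*((3 - 1*4)*(-9)) + 4138 = (-3 + 36)*((3 - 4)*(-9)) + 4138 = 33*(-1*(-9)) + 4138 = 33*9 + 4138 = 297 + 4138 = 4435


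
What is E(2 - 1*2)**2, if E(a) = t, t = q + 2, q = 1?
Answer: 9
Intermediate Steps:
t = 3 (t = 1 + 2 = 3)
E(a) = 3
E(2 - 1*2)**2 = 3**2 = 9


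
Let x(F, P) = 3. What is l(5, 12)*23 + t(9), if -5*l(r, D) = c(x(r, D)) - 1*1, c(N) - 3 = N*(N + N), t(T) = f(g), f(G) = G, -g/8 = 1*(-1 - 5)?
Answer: -44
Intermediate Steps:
g = 48 (g = -8*(-1 - 5) = -8*(-6) = 48)
t(T) = 48
c(N) = 3 + 2*N**2 (c(N) = 3 + N*(N + N) = 3 + N*(2*N) = 3 + 2*N**2)
l(r, D) = -4 (l(r, D) = -((3 + 2*3**2) - 1*1)/5 = -((3 + 2*9) - 1)/5 = -((3 + 18) - 1)/5 = -(21 - 1)/5 = -1/5*20 = -4)
l(5, 12)*23 + t(9) = -4*23 + 48 = -92 + 48 = -44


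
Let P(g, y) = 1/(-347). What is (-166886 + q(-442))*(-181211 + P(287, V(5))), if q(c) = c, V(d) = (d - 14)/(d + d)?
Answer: 10521621117504/347 ≈ 3.0322e+10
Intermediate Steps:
V(d) = (-14 + d)/(2*d) (V(d) = (-14 + d)/((2*d)) = (-14 + d)*(1/(2*d)) = (-14 + d)/(2*d))
P(g, y) = -1/347
(-166886 + q(-442))*(-181211 + P(287, V(5))) = (-166886 - 442)*(-181211 - 1/347) = -167328*(-62880218/347) = 10521621117504/347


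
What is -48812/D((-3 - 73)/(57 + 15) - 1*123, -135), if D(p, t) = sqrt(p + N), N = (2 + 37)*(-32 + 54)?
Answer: -146436*sqrt(26422)/13211 ≈ -1801.8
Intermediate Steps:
N = 858 (N = 39*22 = 858)
D(p, t) = sqrt(858 + p) (D(p, t) = sqrt(p + 858) = sqrt(858 + p))
-48812/D((-3 - 73)/(57 + 15) - 1*123, -135) = -48812/sqrt(858 + ((-3 - 73)/(57 + 15) - 1*123)) = -48812/sqrt(858 + (-76/72 - 123)) = -48812/sqrt(858 + (-76*1/72 - 123)) = -48812/sqrt(858 + (-19/18 - 123)) = -48812/sqrt(858 - 2233/18) = -48812*3*sqrt(26422)/13211 = -146436*sqrt(26422)/13211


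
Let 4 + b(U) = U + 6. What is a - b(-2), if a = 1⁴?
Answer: 1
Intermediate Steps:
a = 1
b(U) = 2 + U (b(U) = -4 + (U + 6) = -4 + (6 + U) = 2 + U)
a - b(-2) = 1 - (2 - 2) = 1 - 1*0 = 1 + 0 = 1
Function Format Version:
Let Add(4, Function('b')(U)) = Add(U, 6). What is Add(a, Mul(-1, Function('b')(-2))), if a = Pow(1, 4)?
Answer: 1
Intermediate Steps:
a = 1
Function('b')(U) = Add(2, U) (Function('b')(U) = Add(-4, Add(U, 6)) = Add(-4, Add(6, U)) = Add(2, U))
Add(a, Mul(-1, Function('b')(-2))) = Add(1, Mul(-1, Add(2, -2))) = Add(1, Mul(-1, 0)) = Add(1, 0) = 1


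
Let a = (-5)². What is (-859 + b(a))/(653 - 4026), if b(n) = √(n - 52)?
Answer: 859/3373 - 3*I*√3/3373 ≈ 0.25467 - 0.0015405*I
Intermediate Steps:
a = 25
b(n) = √(-52 + n)
(-859 + b(a))/(653 - 4026) = (-859 + √(-52 + 25))/(653 - 4026) = (-859 + √(-27))/(-3373) = (-859 + 3*I*√3)*(-1/3373) = 859/3373 - 3*I*√3/3373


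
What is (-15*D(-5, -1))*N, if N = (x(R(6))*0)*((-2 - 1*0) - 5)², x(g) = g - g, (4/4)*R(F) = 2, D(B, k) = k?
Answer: 0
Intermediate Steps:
R(F) = 2
x(g) = 0
N = 0 (N = (0*0)*((-2 - 1*0) - 5)² = 0*((-2 + 0) - 5)² = 0*(-2 - 5)² = 0*(-7)² = 0*49 = 0)
(-15*D(-5, -1))*N = -15*(-1)*0 = 15*0 = 0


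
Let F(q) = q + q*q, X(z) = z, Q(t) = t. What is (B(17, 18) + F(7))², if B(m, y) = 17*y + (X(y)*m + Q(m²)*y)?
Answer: 34456900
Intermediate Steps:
F(q) = q + q²
B(m, y) = 17*y + m*y + y*m² (B(m, y) = 17*y + (y*m + m²*y) = 17*y + (m*y + y*m²) = 17*y + m*y + y*m²)
(B(17, 18) + F(7))² = (18*(17 + 17 + 17²) + 7*(1 + 7))² = (18*(17 + 17 + 289) + 7*8)² = (18*323 + 56)² = (5814 + 56)² = 5870² = 34456900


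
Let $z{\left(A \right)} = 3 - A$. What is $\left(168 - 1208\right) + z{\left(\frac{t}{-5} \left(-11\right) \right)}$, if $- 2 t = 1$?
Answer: $- \frac{10359}{10} \approx -1035.9$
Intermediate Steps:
$t = - \frac{1}{2}$ ($t = \left(- \frac{1}{2}\right) 1 = - \frac{1}{2} \approx -0.5$)
$\left(168 - 1208\right) + z{\left(\frac{t}{-5} \left(-11\right) \right)} = \left(168 - 1208\right) + \left(3 - - \frac{1}{2 \left(-5\right)} \left(-11\right)\right) = -1040 + \left(3 - \left(- \frac{1}{2}\right) \left(- \frac{1}{5}\right) \left(-11\right)\right) = -1040 + \left(3 - \frac{1}{10} \left(-11\right)\right) = -1040 + \left(3 - - \frac{11}{10}\right) = -1040 + \left(3 + \frac{11}{10}\right) = -1040 + \frac{41}{10} = - \frac{10359}{10}$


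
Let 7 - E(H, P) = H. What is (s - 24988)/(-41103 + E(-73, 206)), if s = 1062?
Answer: 23926/41023 ≈ 0.58323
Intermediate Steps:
E(H, P) = 7 - H
(s - 24988)/(-41103 + E(-73, 206)) = (1062 - 24988)/(-41103 + (7 - 1*(-73))) = -23926/(-41103 + (7 + 73)) = -23926/(-41103 + 80) = -23926/(-41023) = -23926*(-1/41023) = 23926/41023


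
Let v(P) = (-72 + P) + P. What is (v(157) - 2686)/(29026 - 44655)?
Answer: 2444/15629 ≈ 0.15638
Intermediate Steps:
v(P) = -72 + 2*P
(v(157) - 2686)/(29026 - 44655) = ((-72 + 2*157) - 2686)/(29026 - 44655) = ((-72 + 314) - 2686)/(-15629) = (242 - 2686)*(-1/15629) = -2444*(-1/15629) = 2444/15629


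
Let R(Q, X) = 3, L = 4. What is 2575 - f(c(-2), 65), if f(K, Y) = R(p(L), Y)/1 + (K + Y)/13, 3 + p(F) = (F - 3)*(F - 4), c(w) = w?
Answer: 33373/13 ≈ 2567.2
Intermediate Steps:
p(F) = -3 + (-4 + F)*(-3 + F) (p(F) = -3 + (F - 3)*(F - 4) = -3 + (-3 + F)*(-4 + F) = -3 + (-4 + F)*(-3 + F))
f(K, Y) = 3 + K/13 + Y/13 (f(K, Y) = 3/1 + (K + Y)/13 = 3*1 + (K + Y)*(1/13) = 3 + (K/13 + Y/13) = 3 + K/13 + Y/13)
2575 - f(c(-2), 65) = 2575 - (3 + (1/13)*(-2) + (1/13)*65) = 2575 - (3 - 2/13 + 5) = 2575 - 1*102/13 = 2575 - 102/13 = 33373/13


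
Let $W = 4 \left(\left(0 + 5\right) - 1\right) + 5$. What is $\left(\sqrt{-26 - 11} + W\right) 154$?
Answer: $3234 + 154 i \sqrt{37} \approx 3234.0 + 936.75 i$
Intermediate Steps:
$W = 21$ ($W = 4 \left(5 - 1\right) + 5 = 4 \cdot 4 + 5 = 16 + 5 = 21$)
$\left(\sqrt{-26 - 11} + W\right) 154 = \left(\sqrt{-26 - 11} + 21\right) 154 = \left(\sqrt{-37} + 21\right) 154 = \left(i \sqrt{37} + 21\right) 154 = \left(21 + i \sqrt{37}\right) 154 = 3234 + 154 i \sqrt{37}$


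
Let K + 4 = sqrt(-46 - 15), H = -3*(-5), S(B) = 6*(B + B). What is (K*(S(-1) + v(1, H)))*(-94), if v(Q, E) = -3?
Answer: -5640 + 1410*I*sqrt(61) ≈ -5640.0 + 11012.0*I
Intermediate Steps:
S(B) = 12*B (S(B) = 6*(2*B) = 12*B)
H = 15
K = -4 + I*sqrt(61) (K = -4 + sqrt(-46 - 15) = -4 + sqrt(-61) = -4 + I*sqrt(61) ≈ -4.0 + 7.8102*I)
(K*(S(-1) + v(1, H)))*(-94) = ((-4 + I*sqrt(61))*(12*(-1) - 3))*(-94) = ((-4 + I*sqrt(61))*(-12 - 3))*(-94) = ((-4 + I*sqrt(61))*(-15))*(-94) = (60 - 15*I*sqrt(61))*(-94) = -5640 + 1410*I*sqrt(61)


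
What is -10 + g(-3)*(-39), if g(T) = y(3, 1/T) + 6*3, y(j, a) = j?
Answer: -829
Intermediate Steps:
g(T) = 21 (g(T) = 3 + 6*3 = 3 + 18 = 21)
-10 + g(-3)*(-39) = -10 + 21*(-39) = -10 - 819 = -829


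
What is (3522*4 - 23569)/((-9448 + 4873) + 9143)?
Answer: -9481/4568 ≈ -2.0755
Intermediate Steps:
(3522*4 - 23569)/((-9448 + 4873) + 9143) = (14088 - 23569)/(-4575 + 9143) = -9481/4568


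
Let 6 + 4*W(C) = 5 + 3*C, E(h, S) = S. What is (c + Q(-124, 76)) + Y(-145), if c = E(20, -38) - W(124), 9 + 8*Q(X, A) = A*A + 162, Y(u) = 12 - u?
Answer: 6139/8 ≈ 767.38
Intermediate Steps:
Q(X, A) = 153/8 + A²/8 (Q(X, A) = -9/8 + (A*A + 162)/8 = -9/8 + (A² + 162)/8 = -9/8 + (162 + A²)/8 = -9/8 + (81/4 + A²/8) = 153/8 + A²/8)
W(C) = -¼ + 3*C/4 (W(C) = -3/2 + (5 + 3*C)/4 = -3/2 + (5/4 + 3*C/4) = -¼ + 3*C/4)
c = -523/4 (c = -38 - (-¼ + (¾)*124) = -38 - (-¼ + 93) = -38 - 1*371/4 = -38 - 371/4 = -523/4 ≈ -130.75)
(c + Q(-124, 76)) + Y(-145) = (-523/4 + (153/8 + (⅛)*76²)) + (12 - 1*(-145)) = (-523/4 + (153/8 + (⅛)*5776)) + (12 + 145) = (-523/4 + (153/8 + 722)) + 157 = (-523/4 + 5929/8) + 157 = 4883/8 + 157 = 6139/8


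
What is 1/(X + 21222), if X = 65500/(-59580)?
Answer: 2979/63217063 ≈ 4.7123e-5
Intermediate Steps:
X = -3275/2979 (X = 65500*(-1/59580) = -3275/2979 ≈ -1.0994)
1/(X + 21222) = 1/(-3275/2979 + 21222) = 1/(63217063/2979) = 2979/63217063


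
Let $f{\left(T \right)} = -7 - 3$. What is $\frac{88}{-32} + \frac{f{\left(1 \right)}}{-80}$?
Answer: $- \frac{21}{8} \approx -2.625$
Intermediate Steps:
$f{\left(T \right)} = -10$
$\frac{88}{-32} + \frac{f{\left(1 \right)}}{-80} = \frac{88}{-32} - \frac{10}{-80} = 88 \left(- \frac{1}{32}\right) - - \frac{1}{8} = - \frac{11}{4} + \frac{1}{8} = - \frac{21}{8}$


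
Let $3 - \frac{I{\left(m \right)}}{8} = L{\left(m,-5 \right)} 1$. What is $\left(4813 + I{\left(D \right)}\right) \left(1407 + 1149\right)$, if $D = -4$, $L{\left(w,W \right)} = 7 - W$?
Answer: $12117996$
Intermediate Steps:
$I{\left(m \right)} = -72$ ($I{\left(m \right)} = 24 - 8 \left(7 - -5\right) 1 = 24 - 8 \left(7 + 5\right) 1 = 24 - 8 \cdot 12 \cdot 1 = 24 - 96 = -72$)
$\left(4813 + I{\left(D \right)}\right) \left(1407 + 1149\right) = \left(4813 - 72\right) \left(1407 + 1149\right) = 4741 \cdot 2556 = 12117996$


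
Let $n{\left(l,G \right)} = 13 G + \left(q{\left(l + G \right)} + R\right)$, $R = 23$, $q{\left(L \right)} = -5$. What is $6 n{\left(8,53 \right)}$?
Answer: $4242$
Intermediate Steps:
$n{\left(l,G \right)} = 18 + 13 G$ ($n{\left(l,G \right)} = 13 G + \left(-5 + 23\right) = 13 G + 18 = 18 + 13 G$)
$6 n{\left(8,53 \right)} = 6 \left(18 + 13 \cdot 53\right) = 6 \left(18 + 689\right) = 6 \cdot 707 = 4242$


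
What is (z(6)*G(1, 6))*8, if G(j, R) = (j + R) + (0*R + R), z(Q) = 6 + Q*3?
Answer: 2496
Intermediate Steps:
z(Q) = 6 + 3*Q
G(j, R) = j + 2*R (G(j, R) = (R + j) + (0 + R) = (R + j) + R = j + 2*R)
(z(6)*G(1, 6))*8 = ((6 + 3*6)*(1 + 2*6))*8 = ((6 + 18)*(1 + 12))*8 = (24*13)*8 = 312*8 = 2496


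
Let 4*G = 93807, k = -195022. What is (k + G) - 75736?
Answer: -989225/4 ≈ -2.4731e+5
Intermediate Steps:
G = 93807/4 (G = (¼)*93807 = 93807/4 ≈ 23452.)
(k + G) - 75736 = (-195022 + 93807/4) - 75736 = -686281/4 - 75736 = -989225/4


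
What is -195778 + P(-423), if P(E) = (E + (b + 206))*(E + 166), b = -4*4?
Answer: -135897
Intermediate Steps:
b = -16
P(E) = (166 + E)*(190 + E) (P(E) = (E + (-16 + 206))*(E + 166) = (E + 190)*(166 + E) = (190 + E)*(166 + E) = (166 + E)*(190 + E))
-195778 + P(-423) = -195778 + (31540 + (-423)² + 356*(-423)) = -195778 + (31540 + 178929 - 150588) = -195778 + 59881 = -135897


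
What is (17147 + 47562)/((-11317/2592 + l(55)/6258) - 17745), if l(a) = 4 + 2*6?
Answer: -174937934304/47984623439 ≈ -3.6457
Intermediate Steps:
l(a) = 16 (l(a) = 4 + 12 = 16)
(17147 + 47562)/((-11317/2592 + l(55)/6258) - 17745) = (17147 + 47562)/((-11317/2592 + 16/6258) - 17745) = 64709/((-11317*1/2592 + 16*(1/6258)) - 17745) = 64709/((-11317/2592 + 8/3129) - 17745) = 64709/(-11796719/2703456 - 17745) = 64709/(-47984623439/2703456) = 64709*(-2703456/47984623439) = -174937934304/47984623439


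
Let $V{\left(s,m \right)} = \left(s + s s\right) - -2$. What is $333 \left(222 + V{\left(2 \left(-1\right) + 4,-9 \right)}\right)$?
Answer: $76590$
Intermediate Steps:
$V{\left(s,m \right)} = 2 + s + s^{2}$ ($V{\left(s,m \right)} = \left(s + s^{2}\right) + 2 = 2 + s + s^{2}$)
$333 \left(222 + V{\left(2 \left(-1\right) + 4,-9 \right)}\right) = 333 \left(222 + \left(2 + \left(2 \left(-1\right) + 4\right) + \left(2 \left(-1\right) + 4\right)^{2}\right)\right) = 333 \left(222 + \left(2 + \left(-2 + 4\right) + \left(-2 + 4\right)^{2}\right)\right) = 333 \left(222 + \left(2 + 2 + 2^{2}\right)\right) = 333 \left(222 + \left(2 + 2 + 4\right)\right) = 333 \left(222 + 8\right) = 333 \cdot 230 = 76590$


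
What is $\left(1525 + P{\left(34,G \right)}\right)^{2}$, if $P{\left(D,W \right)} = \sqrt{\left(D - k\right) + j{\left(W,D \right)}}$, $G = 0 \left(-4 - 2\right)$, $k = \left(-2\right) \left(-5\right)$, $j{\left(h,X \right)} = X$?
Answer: $\left(1525 + \sqrt{58}\right)^{2} \approx 2.3489 \cdot 10^{6}$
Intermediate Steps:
$k = 10$
$G = 0$ ($G = 0 \left(-6\right) = 0$)
$P{\left(D,W \right)} = \sqrt{-10 + 2 D}$ ($P{\left(D,W \right)} = \sqrt{\left(D - 10\right) + D} = \sqrt{\left(-10 + D\right) + D} = \sqrt{-10 + 2 D}$)
$\left(1525 + P{\left(34,G \right)}\right)^{2} = \left(1525 + \sqrt{-10 + 2 \cdot 34}\right)^{2} = \left(1525 + \sqrt{-10 + 68}\right)^{2} = \left(1525 + \sqrt{58}\right)^{2}$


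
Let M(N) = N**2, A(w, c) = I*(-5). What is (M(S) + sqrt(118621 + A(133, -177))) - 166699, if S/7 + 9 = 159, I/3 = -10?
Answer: 935801 + sqrt(118771) ≈ 9.3615e+5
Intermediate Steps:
I = -30 (I = 3*(-10) = -30)
S = 1050 (S = -63 + 7*159 = -63 + 1113 = 1050)
A(w, c) = 150 (A(w, c) = -30*(-5) = 150)
(M(S) + sqrt(118621 + A(133, -177))) - 166699 = (1050**2 + sqrt(118621 + 150)) - 166699 = (1102500 + sqrt(118771)) - 166699 = 935801 + sqrt(118771)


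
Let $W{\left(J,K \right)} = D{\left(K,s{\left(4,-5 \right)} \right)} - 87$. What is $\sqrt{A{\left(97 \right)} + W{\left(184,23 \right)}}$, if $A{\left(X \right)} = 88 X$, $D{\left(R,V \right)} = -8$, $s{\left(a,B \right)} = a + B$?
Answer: $\sqrt{8441} \approx 91.875$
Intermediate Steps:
$s{\left(a,B \right)} = B + a$
$W{\left(J,K \right)} = -95$ ($W{\left(J,K \right)} = -8 - 87 = -95$)
$\sqrt{A{\left(97 \right)} + W{\left(184,23 \right)}} = \sqrt{88 \cdot 97 - 95} = \sqrt{8536 - 95} = \sqrt{8441}$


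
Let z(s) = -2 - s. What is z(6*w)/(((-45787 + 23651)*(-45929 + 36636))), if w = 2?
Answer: -7/102854924 ≈ -6.8057e-8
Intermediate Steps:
z(6*w)/(((-45787 + 23651)*(-45929 + 36636))) = (-2 - 6*2)/(((-45787 + 23651)*(-45929 + 36636))) = (-2 - 1*12)/((-22136*(-9293))) = (-2 - 12)/205709848 = -14*1/205709848 = -7/102854924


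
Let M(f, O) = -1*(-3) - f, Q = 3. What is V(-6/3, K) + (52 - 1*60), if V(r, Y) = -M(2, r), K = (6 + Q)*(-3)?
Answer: -9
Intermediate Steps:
M(f, O) = 3 - f
K = -27 (K = (6 + 3)*(-3) = 9*(-3) = -27)
V(r, Y) = -1 (V(r, Y) = -(3 - 1*2) = -(3 - 2) = -1*1 = -1)
V(-6/3, K) + (52 - 1*60) = -1 + (52 - 1*60) = -1 + (52 - 60) = -1 - 8 = -9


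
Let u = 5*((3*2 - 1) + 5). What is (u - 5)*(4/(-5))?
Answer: -36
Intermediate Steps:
u = 50 (u = 5*((6 - 1) + 5) = 5*(5 + 5) = 5*10 = 50)
(u - 5)*(4/(-5)) = (50 - 5)*(4/(-5)) = 45*(4*(-1/5)) = 45*(-4/5) = -36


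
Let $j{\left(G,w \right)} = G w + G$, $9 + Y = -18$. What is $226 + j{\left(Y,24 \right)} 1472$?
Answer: $-993374$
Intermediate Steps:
$Y = -27$ ($Y = -9 - 18 = -27$)
$j{\left(G,w \right)} = G + G w$
$226 + j{\left(Y,24 \right)} 1472 = 226 + - 27 \left(1 + 24\right) 1472 = 226 + \left(-27\right) 25 \cdot 1472 = 226 - 993600 = -993374$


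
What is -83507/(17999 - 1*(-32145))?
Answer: -83507/50144 ≈ -1.6653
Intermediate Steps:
-83507/(17999 - 1*(-32145)) = -83507/(17999 + 32145) = -83507/50144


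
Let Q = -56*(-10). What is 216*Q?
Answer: 120960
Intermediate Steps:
Q = 560
216*Q = 216*560 = 120960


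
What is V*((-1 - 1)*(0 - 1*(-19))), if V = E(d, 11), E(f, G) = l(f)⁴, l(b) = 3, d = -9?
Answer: -3078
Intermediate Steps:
E(f, G) = 81 (E(f, G) = 3⁴ = 81)
V = 81
V*((-1 - 1)*(0 - 1*(-19))) = 81*((-1 - 1)*(0 - 1*(-19))) = 81*(-2*(0 + 19)) = 81*(-2*19) = 81*(-38) = -3078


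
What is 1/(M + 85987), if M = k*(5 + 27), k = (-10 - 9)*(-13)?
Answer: 1/93891 ≈ 1.0651e-5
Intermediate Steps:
k = 247 (k = -19*(-13) = 247)
M = 7904 (M = 247*(5 + 27) = 247*32 = 7904)
1/(M + 85987) = 1/(7904 + 85987) = 1/93891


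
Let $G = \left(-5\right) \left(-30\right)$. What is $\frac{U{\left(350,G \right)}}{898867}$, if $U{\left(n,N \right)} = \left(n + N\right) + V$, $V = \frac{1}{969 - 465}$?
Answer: $\frac{252001}{453028968} \approx 0.00055626$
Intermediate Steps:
$G = 150$
$V = \frac{1}{504} \approx 0.0019841$
$U{\left(n,N \right)} = \frac{1}{504} + N + n$ ($U{\left(n,N \right)} = \left(n + N\right) + \frac{1}{504} = \left(N + n\right) + \frac{1}{504} = \frac{1}{504} + N + n$)
$\frac{U{\left(350,G \right)}}{898867} = \frac{\frac{1}{504} + 150 + 350}{898867} = \frac{252001}{504} \cdot \frac{1}{898867} = \frac{252001}{453028968}$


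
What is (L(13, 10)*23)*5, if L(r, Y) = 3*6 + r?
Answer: 3565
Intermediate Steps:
L(r, Y) = 18 + r
(L(13, 10)*23)*5 = ((18 + 13)*23)*5 = (31*23)*5 = 713*5 = 3565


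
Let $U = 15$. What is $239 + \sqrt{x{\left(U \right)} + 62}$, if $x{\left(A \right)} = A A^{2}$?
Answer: $239 + \sqrt{3437} \approx 297.63$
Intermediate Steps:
$x{\left(A \right)} = A^{3}$
$239 + \sqrt{x{\left(U \right)} + 62} = 239 + \sqrt{15^{3} + 62} = 239 + \sqrt{3375 + 62} = 239 + \sqrt{3437}$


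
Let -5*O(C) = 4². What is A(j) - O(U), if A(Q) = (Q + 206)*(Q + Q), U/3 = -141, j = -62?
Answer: -89264/5 ≈ -17853.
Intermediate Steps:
U = -423 (U = 3*(-141) = -423)
O(C) = -16/5 (O(C) = -⅕*4² = -⅕*16 = -16/5)
A(Q) = 2*Q*(206 + Q) (A(Q) = (206 + Q)*(2*Q) = 2*Q*(206 + Q))
A(j) - O(U) = 2*(-62)*(206 - 62) - 1*(-16/5) = 2*(-62)*144 + 16/5 = -17856 + 16/5 = -89264/5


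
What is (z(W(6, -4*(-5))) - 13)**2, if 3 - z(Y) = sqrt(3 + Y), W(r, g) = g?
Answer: (10 + sqrt(23))**2 ≈ 218.92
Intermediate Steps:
z(Y) = 3 - sqrt(3 + Y)
(z(W(6, -4*(-5))) - 13)**2 = ((3 - sqrt(3 - 4*(-5))) - 13)**2 = ((3 - sqrt(3 + 20)) - 13)**2 = ((3 - sqrt(23)) - 13)**2 = (-10 - sqrt(23))**2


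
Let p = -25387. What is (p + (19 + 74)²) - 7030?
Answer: -23768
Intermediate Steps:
(p + (19 + 74)²) - 7030 = (-25387 + (19 + 74)²) - 7030 = (-25387 + 93²) - 7030 = (-25387 + 8649) - 7030 = -16738 - 7030 = -23768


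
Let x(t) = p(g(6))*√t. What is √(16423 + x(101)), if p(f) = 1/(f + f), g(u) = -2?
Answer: √(65692 - √101)/2 ≈ 128.14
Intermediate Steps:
p(f) = 1/(2*f)
x(t) = -√t/4 (x(t) = ((½)/(-2))*√t = ((½)*(-½))*√t = -√t/4)
√(16423 + x(101)) = √(16423 - √101/4)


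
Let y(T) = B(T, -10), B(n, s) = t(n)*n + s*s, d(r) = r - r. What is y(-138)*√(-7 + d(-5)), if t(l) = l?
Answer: 19144*I*√7 ≈ 50650.0*I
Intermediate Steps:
d(r) = 0
B(n, s) = n² + s² (B(n, s) = n*n + s*s = n² + s²)
y(T) = 100 + T² (y(T) = T² + (-10)² = T² + 100 = 100 + T²)
y(-138)*√(-7 + d(-5)) = (100 + (-138)²)*√(-7 + 0) = (100 + 19044)*√(-7) = 19144*(I*√7) = 19144*I*√7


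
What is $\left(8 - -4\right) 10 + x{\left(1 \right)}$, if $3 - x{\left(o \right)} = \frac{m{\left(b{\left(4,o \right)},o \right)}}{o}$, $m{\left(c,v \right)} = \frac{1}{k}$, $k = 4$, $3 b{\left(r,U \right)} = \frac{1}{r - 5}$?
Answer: $\frac{491}{4} \approx 122.75$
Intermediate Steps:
$b{\left(r,U \right)} = \frac{1}{3 \left(-5 + r\right)}$ ($b{\left(r,U \right)} = \frac{1}{3 \left(r - 5\right)} = \frac{1}{3 \left(-5 + r\right)}$)
$m{\left(c,v \right)} = \frac{1}{4}$
$x{\left(o \right)} = 3 - \frac{1}{4 o}$
$\left(8 - -4\right) 10 + x{\left(1 \right)} = \left(8 - -4\right) 10 + \left(3 - \frac{1}{4 \cdot 1}\right) = \left(8 + 4\right) 10 + \left(3 - \frac{1}{4}\right) = 12 \cdot 10 + \left(3 - \frac{1}{4}\right) = 120 + \frac{11}{4} = \frac{491}{4}$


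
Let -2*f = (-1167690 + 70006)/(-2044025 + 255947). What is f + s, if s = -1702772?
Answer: -1522344850529/894039 ≈ -1.7028e+6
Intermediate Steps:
f = -274421/894039 (f = -(-1167690 + 70006)/(2*(-2044025 + 255947)) = -(-548842)/(-1788078) = -(-548842)*(-1)/1788078 = -½*548842/894039 = -274421/894039 ≈ -0.30695)
f + s = -274421/894039 - 1702772 = -1522344850529/894039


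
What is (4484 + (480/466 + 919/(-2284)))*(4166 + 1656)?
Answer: 6947373040991/266086 ≈ 2.6110e+7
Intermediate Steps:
(4484 + (480/466 + 919/(-2284)))*(4166 + 1656) = (4484 + (480*(1/466) + 919*(-1/2284)))*5822 = (4484 + (240/233 - 919/2284))*5822 = (4484 + 334033/532172)*5822 = (2386593281/532172)*5822 = 6947373040991/266086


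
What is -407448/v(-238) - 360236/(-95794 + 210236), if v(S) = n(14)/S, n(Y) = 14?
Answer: 396347714018/57221 ≈ 6.9266e+6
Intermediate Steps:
v(S) = 14/S
-407448/v(-238) - 360236/(-95794 + 210236) = -407448/(14/(-238)) - 360236/(-95794 + 210236) = -407448/(14*(-1/238)) - 360236/114442 = -407448/(-1/17) - 360236*1/114442 = -407448*(-17) - 180118/57221 = 6926616 - 180118/57221 = 396347714018/57221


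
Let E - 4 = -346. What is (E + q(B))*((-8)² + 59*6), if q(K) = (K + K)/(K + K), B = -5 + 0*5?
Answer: -142538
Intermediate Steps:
B = -5 (B = -5 + 0 = -5)
q(K) = 1 (q(K) = (2*K)/((2*K)) = (2*K)*(1/(2*K)) = 1)
E = -342 (E = 4 - 346 = -342)
(E + q(B))*((-8)² + 59*6) = (-342 + 1)*((-8)² + 59*6) = -341*(64 + 354) = -341*418 = -142538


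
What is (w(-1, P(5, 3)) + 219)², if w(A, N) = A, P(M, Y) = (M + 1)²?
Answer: 47524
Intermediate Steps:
P(M, Y) = (1 + M)²
(w(-1, P(5, 3)) + 219)² = (-1 + 219)² = 218² = 47524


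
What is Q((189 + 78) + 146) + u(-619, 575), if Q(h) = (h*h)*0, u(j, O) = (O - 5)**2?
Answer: 324900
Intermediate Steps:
u(j, O) = (-5 + O)**2
Q(h) = 0 (Q(h) = h**2*0 = 0)
Q((189 + 78) + 146) + u(-619, 575) = 0 + (-5 + 575)**2 = 0 + 570**2 = 0 + 324900 = 324900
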